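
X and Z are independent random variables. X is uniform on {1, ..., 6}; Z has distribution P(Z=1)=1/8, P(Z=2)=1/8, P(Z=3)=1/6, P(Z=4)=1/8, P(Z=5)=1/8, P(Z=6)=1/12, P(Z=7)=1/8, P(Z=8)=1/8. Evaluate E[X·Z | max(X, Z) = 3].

11/2

P(max(X, Z) = 3) = 1/8.
Summing XZ·P(x,y) over outcomes with max(X, Z) = 3 gives 11/16.
E[X·Z | max(X, Z) = 3] = (11/16) / (1/8) = 11/2.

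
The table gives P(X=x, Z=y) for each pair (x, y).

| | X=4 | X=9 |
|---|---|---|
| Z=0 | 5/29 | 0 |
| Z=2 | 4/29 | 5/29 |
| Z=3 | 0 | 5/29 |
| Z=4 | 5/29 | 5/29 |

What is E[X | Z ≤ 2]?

P(Z ≤ 2) = 14/29.
Σ X·P over the event = 4·(5/29) + 4·(4/29) + 9·(5/29) = 81/29.
E[X | Z ≤ 2] = (81/29) / (14/29) = 81/14.

81/14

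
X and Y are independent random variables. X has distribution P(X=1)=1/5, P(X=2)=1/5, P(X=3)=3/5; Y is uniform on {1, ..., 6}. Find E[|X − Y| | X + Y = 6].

6/5

P(X + Y = 6) = 1/6.
Summing |X−Y|·P(x,y) over outcomes with X + Y = 6 gives 1/5.
E[|X − Y| | X + Y = 6] = (1/5) / (1/6) = 6/5.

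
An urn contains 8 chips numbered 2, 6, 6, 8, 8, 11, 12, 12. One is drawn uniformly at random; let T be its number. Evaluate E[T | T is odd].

P(T is odd) = 1/8.
Σ over the event: 11·1/8 = 11/8.
E[T | T is odd] = (11/8) / (1/8) = 11.

11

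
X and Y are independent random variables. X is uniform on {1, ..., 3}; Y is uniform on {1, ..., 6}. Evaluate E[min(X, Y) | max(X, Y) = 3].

9/5

Outcomes with max(X, Y) = 3: (1,3), (2,3), (3,1), (3,2), (3,3), each with probability 1/18.
E[min(X, Y) | max(X, Y) = 3] = (1 + 2 + 1 + 2 + 3) / 5 = 9/5.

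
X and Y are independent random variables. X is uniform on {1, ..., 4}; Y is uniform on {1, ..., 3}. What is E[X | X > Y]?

P(X > Y) = 1/2.
Summing X·P(x,y) over outcomes with X > Y gives 5/3.
E[X | X > Y] = (5/3) / (1/2) = 10/3.

10/3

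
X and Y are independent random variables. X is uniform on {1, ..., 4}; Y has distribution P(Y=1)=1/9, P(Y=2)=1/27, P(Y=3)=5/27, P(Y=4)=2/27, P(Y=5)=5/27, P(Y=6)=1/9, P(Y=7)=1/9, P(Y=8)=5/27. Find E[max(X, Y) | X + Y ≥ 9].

71/10

P(X + Y ≥ 9) = 10/27.
Summing max(X,Y)·P(x,y) over outcomes with X + Y ≥ 9 gives 71/27.
E[max(X, Y) | X + Y ≥ 9] = (71/27) / (10/27) = 71/10.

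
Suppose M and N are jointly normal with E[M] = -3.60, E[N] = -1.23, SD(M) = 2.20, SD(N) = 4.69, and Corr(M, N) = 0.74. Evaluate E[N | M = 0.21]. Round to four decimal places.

For a bivariate normal, E[N | M=x] = μ_N + ρ·(σ_N/σ_M)·(x − μ_M).
E[N | M=0.21] = -1.23 + (0.74)·(4.69/2.20)·(0.21 − (-3.60)) = -1.23 + (1.577545)·(3.81) = 4.7804.

4.7804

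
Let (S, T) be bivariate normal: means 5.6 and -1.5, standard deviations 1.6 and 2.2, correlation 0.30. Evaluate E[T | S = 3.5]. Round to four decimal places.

-2.3663

E[T | S=x] = μ_T + ρ(σ_T/σ_S)(x − μ_S) for jointly normal variables.
E[T | S=3.5] = -1.5 + (0.30)·(2.2/1.6)·(3.5 − (5.6)) = -1.5 + (0.4125)·(-2.1) = -2.3663.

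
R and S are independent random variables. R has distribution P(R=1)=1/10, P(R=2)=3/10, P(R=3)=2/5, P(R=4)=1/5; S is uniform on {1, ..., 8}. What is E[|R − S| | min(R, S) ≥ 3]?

41/18

P(min(R, S) ≥ 3) = 9/20.
Summing |R−S|·P(x,y) over outcomes with min(R, S) ≥ 3 gives 41/40.
E[|R − S| | min(R, S) ≥ 3] = (41/40) / (9/20) = 41/18.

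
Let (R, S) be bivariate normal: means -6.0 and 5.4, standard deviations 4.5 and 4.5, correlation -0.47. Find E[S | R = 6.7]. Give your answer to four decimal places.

E[S | R=x] = μ_S + ρ(σ_S/σ_R)(x − μ_R) for jointly normal variables.
E[S | R=6.7] = 5.4 + (-0.47)·(4.5/4.5)·(6.7 − (-6.0)) = 5.4 + (-0.47)·(12.7) = -0.5690.

-0.5690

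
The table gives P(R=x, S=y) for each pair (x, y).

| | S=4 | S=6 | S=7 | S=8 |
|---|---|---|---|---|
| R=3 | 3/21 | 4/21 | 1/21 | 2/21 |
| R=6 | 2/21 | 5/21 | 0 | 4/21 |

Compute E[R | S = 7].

P(S = 7) = 1/21.
Σ R·P over the event = 3·(1/21) = 1/7.
E[R | S = 7] = (1/7) / (1/21) = 3.

3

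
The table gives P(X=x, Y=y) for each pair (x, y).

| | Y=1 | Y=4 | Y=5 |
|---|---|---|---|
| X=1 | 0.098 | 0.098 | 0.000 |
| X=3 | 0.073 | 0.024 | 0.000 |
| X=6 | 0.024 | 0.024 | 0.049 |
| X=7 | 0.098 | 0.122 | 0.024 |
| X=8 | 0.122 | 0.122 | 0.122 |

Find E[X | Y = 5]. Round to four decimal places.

P(Y = 5) = 0.195.
Summing X·P(X=x,Y=y) over the conditioning event gives 1.438.
E[X | Y = 5] = (1.438) / (0.195) = 7.3744.

7.3744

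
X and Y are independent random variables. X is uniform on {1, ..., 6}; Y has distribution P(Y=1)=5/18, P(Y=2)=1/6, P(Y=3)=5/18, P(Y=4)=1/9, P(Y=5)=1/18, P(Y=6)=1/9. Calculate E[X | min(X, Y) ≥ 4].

5

P(min(X, Y) ≥ 4) = 5/36.
Summing X·P(x,y) over outcomes with min(X, Y) ≥ 4 gives 25/36.
E[X | min(X, Y) ≥ 4] = (25/36) / (5/36) = 5.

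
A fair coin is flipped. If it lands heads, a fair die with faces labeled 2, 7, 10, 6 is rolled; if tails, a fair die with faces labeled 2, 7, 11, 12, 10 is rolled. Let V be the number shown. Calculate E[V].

293/40

E[V | heads] = (2+7+10+6)/4 = 25/4.
E[V | tails] = (2+7+11+12+10)/5 = 42/5.
E[V] = (1/2)·(25/4) + (1/2)·(42/5) = 293/40.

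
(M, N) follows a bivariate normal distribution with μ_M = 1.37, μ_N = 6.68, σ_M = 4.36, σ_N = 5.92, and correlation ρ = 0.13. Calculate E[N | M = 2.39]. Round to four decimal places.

The regression of N on M has slope ρ·σ_N/σ_M and passes through (μ_M, μ_N).
E[N | M=2.39] = 6.68 + (0.13)·(5.92/4.36)·(2.39 − (1.37)) = 6.68 + (0.17651)·(1.02) = 6.8600.

6.8600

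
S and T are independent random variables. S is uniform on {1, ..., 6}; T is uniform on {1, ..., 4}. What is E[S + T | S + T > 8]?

28/3

Outcomes with S + T > 8: (5,4), (6,3), (6,4), each with probability 1/24.
E[S + T | S + T > 8] = (9 + 9 + 10) / 3 = 28/3.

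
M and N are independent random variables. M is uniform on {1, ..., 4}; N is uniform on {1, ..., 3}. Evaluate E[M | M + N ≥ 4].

26/9

P(M + N ≥ 4) = 3/4.
Summing M·P(x,y) over outcomes with M + N ≥ 4 gives 13/6.
E[M | M + N ≥ 4] = (13/6) / (3/4) = 26/9.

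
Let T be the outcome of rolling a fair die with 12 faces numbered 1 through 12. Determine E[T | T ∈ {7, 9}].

8

P(T ∈ {7, 9}) = 1/6.
Σ over the event: 7·1/12 + 9·1/12 = 4/3.
E[T | T ∈ {7, 9}] = (4/3) / (1/6) = 8.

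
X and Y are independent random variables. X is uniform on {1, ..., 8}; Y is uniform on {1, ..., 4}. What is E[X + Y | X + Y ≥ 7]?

P(X + Y ≥ 7) = 9/16.
Summing (X+Y)·P(x,y) over outcomes with X + Y ≥ 7 gives 5.
E[X + Y | X + Y ≥ 7] = (5) / (9/16) = 80/9.

80/9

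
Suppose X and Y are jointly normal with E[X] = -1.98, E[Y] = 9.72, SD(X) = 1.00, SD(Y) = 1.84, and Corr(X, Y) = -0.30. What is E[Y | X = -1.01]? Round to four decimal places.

9.1846

The regression of Y on X has slope ρ·σ_Y/σ_X and passes through (μ_X, μ_Y).
E[Y | X=-1.01] = 9.72 + (-0.30)·(1.84/1.00)·(-1.01 − (-1.98)) = 9.72 + (-0.552)·(0.97) = 9.1846.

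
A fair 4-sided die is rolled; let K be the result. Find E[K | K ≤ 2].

Given K ≤ 2, K is equally likely to be any of {1, 2}.
E[K | K ≤ 2] = (1 + 2) / 2 = 3/2.

3/2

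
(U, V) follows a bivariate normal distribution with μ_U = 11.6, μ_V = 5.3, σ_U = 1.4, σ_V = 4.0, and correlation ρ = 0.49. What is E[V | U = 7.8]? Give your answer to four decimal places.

-0.0200

The regression of V on U has slope ρ·σ_V/σ_U and passes through (μ_U, μ_V).
E[V | U=7.8] = 5.3 + (0.49)·(4.0/1.4)·(7.8 − (11.6)) = 5.3 + (1.4)·(-3.8) = -0.0200.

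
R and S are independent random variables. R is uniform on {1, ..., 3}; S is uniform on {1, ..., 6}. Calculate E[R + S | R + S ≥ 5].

79/12

P(R + S ≥ 5) = 2/3.
Summing (R+S)·P(x,y) over outcomes with R + S ≥ 5 gives 79/18.
E[R + S | R + S ≥ 5] = (79/18) / (2/3) = 79/12.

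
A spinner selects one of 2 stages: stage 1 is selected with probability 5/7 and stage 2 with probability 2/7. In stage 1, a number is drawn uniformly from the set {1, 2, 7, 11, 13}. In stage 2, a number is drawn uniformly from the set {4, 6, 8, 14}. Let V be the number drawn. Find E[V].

E[V | stage 1] = (1+2+7+11+13)/5 = 34/5.
E[V | stage 2] = (4+6+8+14)/4 = 8.
E[V] = (5/7)·(34/5) + (2/7)·(8) = 50/7.

50/7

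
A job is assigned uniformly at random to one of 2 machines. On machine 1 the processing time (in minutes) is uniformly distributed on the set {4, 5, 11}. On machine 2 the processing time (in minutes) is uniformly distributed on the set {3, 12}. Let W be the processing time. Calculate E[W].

85/12

E[W | machine 1] = (4+5+11)/3 = 20/3.
E[W | machine 2] = (3+12)/2 = 15/2.
By the law of total expectation,
E[W] = (1/2)·(20/3) + (1/2)·(15/2) = 85/12.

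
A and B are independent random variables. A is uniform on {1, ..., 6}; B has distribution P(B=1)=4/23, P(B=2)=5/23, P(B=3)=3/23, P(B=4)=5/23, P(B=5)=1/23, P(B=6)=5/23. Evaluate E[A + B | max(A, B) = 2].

47/14

P(max(A, B) = 2) = 7/69.
Summing (A+B)·P(x,y) over outcomes with max(A, B) = 2 gives 47/138.
E[A + B | max(A, B) = 2] = (47/138) / (7/69) = 47/14.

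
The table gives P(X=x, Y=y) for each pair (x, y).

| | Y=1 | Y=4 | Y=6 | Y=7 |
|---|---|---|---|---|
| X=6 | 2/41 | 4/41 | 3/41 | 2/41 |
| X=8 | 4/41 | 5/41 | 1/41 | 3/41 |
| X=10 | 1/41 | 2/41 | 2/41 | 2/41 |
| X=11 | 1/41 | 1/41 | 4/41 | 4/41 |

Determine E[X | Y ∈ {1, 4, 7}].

260/31

P(Y ∈ {1, 4, 7}) = 31/41.
Summing X·P(X=x,Y=y) over the conditioning event gives 260/41.
E[X | Y ∈ {1, 4, 7}] = (260/41) / (31/41) = 260/31.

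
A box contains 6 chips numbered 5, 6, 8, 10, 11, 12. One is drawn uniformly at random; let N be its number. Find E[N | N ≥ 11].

P(N ≥ 11) = 1/3.
Σ over the event: 11·1/6 + 12·1/6 = 23/6.
E[N | N ≥ 11] = (23/6) / (1/3) = 23/2.

23/2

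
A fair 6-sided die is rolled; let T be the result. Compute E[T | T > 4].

11/2

Given T > 4, T is equally likely to be any of {5, 6}.
E[T | T > 4] = (5 + 6) / 2 = 11/2.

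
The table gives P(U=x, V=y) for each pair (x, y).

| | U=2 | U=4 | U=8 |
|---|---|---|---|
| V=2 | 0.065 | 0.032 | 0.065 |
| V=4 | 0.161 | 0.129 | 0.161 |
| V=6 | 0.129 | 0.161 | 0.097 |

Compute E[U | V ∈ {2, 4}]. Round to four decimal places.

P(V ∈ {2, 4}) = 0.613.
Σ U·P over the event = 2·(0.065) + 2·(0.161) + 4·(0.032) + 4·(0.129) + 8·(0.065) + 8·(0.161) = 2.904.
E[U | V ∈ {2, 4}] = (2.904) / (0.613) = 4.7374.

4.7374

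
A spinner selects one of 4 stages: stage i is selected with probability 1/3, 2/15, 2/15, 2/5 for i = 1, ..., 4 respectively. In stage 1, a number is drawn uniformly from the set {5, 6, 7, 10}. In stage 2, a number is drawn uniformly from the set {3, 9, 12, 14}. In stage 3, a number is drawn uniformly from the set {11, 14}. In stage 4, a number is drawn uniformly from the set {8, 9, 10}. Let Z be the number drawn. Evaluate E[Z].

133/15

E[Z | stage 1] = (5+6+7+10)/4 = 7.
E[Z | stage 2] = (3+9+12+14)/4 = 19/2.
E[Z | stage 3] = (11+14)/2 = 25/2.
E[Z | stage 4] = (8+9+10)/3 = 9.
By the law of total expectation,
E[Z] = (1/3)·(7) + (2/15)·(19/2) + (2/15)·(25/2) + (2/5)·(9) = 133/15.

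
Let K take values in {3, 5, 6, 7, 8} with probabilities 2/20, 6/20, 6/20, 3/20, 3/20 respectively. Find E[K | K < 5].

3

P(K < 5) = 1/10.
Σ over the event: 3·1/10 = 3/10.
E[K | K < 5] = (3/10) / (1/10) = 3.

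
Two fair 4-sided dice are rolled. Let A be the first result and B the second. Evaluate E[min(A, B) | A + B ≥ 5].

23/10

P(A + B ≥ 5) = 5/8.
Summing min(A,B)·P(x,y) over outcomes with A + B ≥ 5 gives 23/16.
E[min(A, B) | A + B ≥ 5] = (23/16) / (5/8) = 23/10.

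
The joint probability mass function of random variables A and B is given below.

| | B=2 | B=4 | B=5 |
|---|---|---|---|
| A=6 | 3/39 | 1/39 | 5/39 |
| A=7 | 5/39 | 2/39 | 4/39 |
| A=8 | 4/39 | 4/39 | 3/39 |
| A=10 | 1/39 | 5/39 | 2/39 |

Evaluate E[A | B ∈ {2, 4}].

197/25

P(B ∈ {2, 4}) = 25/39.
Σ A·P over the event = 6·(3/39) + 6·(1/39) + 7·(5/39) + 7·(2/39) + 8·(4/39) + 8·(4/39) + 10·(1/39) + 10·(5/39) = 197/39.
E[A | B ∈ {2, 4}] = (197/39) / (25/39) = 197/25.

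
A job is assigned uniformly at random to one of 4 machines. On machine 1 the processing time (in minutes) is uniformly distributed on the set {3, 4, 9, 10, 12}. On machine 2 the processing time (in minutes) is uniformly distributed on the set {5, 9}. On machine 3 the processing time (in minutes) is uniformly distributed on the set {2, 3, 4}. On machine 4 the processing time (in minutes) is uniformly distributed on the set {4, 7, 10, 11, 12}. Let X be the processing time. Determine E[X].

E[X | machine 1] = (3+4+9+10+12)/5 = 38/5.
E[X | machine 2] = (5+9)/2 = 7.
E[X | machine 3] = (2+3+4)/3 = 3.
E[X | machine 4] = (4+7+10+11+12)/5 = 44/5.
By the law of total expectation,
E[X] = (1/4)·(38/5) + (1/4)·(7) + (1/4)·(3) + (1/4)·(44/5) = 33/5.

33/5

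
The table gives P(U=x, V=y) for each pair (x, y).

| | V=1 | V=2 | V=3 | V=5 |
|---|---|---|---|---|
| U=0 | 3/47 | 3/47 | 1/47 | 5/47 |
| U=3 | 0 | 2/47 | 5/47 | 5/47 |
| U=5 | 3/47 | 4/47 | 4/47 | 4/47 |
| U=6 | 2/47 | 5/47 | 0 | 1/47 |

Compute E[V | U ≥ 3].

104/35

P(U ≥ 3) = 35/47.
Summing V·P(U=x,V=y) over the conditioning event gives 104/47.
E[V | U ≥ 3] = (104/47) / (35/47) = 104/35.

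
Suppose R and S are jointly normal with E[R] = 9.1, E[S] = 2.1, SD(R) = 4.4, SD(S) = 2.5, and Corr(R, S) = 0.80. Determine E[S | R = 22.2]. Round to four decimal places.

8.0545

For a bivariate normal, E[S | R=x] = μ_S + ρ·(σ_S/σ_R)·(x − μ_R).
E[S | R=22.2] = 2.1 + (0.80)·(2.5/4.4)·(22.2 − (9.1)) = 2.1 + (0.454545)·(13.1) = 8.0545.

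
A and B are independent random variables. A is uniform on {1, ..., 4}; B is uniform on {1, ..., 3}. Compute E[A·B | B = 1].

P(B = 1) = 1/3.
Summing AB·P(x,y) over outcomes with B = 1 gives 5/6.
E[A·B | B = 1] = (5/6) / (1/3) = 5/2.

5/2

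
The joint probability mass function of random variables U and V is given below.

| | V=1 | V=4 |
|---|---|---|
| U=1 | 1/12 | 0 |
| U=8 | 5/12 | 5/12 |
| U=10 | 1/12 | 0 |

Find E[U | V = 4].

P(V = 4) = 5/12.
Σ U·P over the event = 8·(5/12) = 10/3.
E[U | V = 4] = (10/3) / (5/12) = 8.

8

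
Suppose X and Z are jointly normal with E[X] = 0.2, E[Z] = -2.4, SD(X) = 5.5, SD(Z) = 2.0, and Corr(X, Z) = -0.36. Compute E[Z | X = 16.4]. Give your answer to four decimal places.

-4.5207

E[Z | X=x] = μ_Z + ρ(σ_Z/σ_X)(x − μ_X) for jointly normal variables.
E[Z | X=16.4] = -2.4 + (-0.36)·(2.0/5.5)·(16.4 − (0.2)) = -2.4 + (-0.13091)·(16.2) = -4.5207.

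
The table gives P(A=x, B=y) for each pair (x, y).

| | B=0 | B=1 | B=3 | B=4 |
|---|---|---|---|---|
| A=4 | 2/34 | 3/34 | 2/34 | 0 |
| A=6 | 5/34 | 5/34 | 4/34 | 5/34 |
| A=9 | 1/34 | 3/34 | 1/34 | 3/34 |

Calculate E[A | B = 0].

P(B = 0) = 4/17.
Σ A·P over the event = 4·(2/34) + 6·(5/34) + 9·(1/34) = 47/34.
E[A | B = 0] = (47/34) / (4/17) = 47/8.

47/8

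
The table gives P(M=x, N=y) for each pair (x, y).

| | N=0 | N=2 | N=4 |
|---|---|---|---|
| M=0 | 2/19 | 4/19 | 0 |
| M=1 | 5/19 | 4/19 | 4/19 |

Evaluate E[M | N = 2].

1/2

P(N = 2) = 8/19.
Σ M·P over the event = 0·(4/19) + 1·(4/19) = 4/19.
E[M | N = 2] = (4/19) / (8/19) = 1/2.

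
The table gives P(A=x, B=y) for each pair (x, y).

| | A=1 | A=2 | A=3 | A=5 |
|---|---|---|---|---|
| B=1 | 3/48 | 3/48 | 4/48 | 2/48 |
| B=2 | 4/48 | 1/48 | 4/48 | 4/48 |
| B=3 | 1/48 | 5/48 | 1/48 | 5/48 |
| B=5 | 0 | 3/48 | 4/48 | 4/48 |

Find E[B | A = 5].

P(A = 5) = 5/16.
Σ B·P over the event = 1·(2/48) + 2·(4/48) + 3·(5/48) + 5·(4/48) = 15/16.
E[B | A = 5] = (15/16) / (5/16) = 3.

3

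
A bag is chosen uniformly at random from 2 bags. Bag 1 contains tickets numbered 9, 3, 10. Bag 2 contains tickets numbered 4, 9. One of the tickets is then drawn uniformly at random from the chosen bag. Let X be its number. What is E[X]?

E[X | bag 1] = (9+3+10)/3 = 22/3.
E[X | bag 2] = (4+9)/2 = 13/2.
By the law of total expectation,
E[X] = (1/2)·(22/3) + (1/2)·(13/2) = 83/12.

83/12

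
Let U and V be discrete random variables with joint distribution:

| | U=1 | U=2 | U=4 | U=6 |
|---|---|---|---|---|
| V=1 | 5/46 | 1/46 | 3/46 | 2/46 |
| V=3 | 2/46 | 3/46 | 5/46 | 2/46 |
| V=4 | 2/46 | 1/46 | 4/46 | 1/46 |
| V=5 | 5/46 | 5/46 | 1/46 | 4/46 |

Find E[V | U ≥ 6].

P(U ≥ 6) = 9/46.
Σ V·P over the event = 1·(2/46) + 3·(2/46) + 4·(1/46) + 5·(4/46) = 16/23.
E[V | U ≥ 6] = (16/23) / (9/46) = 32/9.

32/9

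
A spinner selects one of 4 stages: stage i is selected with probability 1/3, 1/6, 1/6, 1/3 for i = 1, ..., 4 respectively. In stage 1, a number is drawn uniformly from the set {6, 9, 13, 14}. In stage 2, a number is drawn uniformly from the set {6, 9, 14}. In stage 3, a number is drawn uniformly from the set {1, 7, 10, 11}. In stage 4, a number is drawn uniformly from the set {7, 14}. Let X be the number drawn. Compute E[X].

E[X | stage 1] = (6+9+13+14)/4 = 21/2.
E[X | stage 2] = (6+9+14)/3 = 29/3.
E[X | stage 3] = (1+7+10+11)/4 = 29/4.
E[X | stage 4] = (7+14)/2 = 21/2.
By the law of total expectation,
E[X] = (1/3)·(21/2) + (1/6)·(29/3) + (1/6)·(29/4) + (1/3)·(21/2) = 707/72.

707/72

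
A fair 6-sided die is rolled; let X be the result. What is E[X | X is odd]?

3

Given X is odd, X is equally likely to be any of {1, 3, 5}.
E[X | X is odd] = (1 + 3 + 5) / 3 = 3.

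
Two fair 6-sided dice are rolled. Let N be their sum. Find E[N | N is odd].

P(N is odd) = 1/2.
Σ over the event: 3·1/18 + 5·1/9 + 7·1/6 + 9·1/9 + 11·1/18 = 7/2.
E[N | N is odd] = (7/2) / (1/2) = 7.

7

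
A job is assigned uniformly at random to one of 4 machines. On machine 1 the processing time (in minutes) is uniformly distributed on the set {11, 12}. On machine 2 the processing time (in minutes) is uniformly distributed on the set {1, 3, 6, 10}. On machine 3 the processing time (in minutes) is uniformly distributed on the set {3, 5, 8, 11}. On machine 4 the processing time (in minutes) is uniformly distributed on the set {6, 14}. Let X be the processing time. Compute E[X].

133/16

E[X | machine 1] = (11+12)/2 = 23/2.
E[X | machine 2] = (1+3+6+10)/4 = 5.
E[X | machine 3] = (3+5+8+11)/4 = 27/4.
E[X | machine 4] = (6+14)/2 = 10.
E[X] = (1/4)·(23/2) + (1/4)·(5) + (1/4)·(27/4) + (1/4)·(10) = 133/16.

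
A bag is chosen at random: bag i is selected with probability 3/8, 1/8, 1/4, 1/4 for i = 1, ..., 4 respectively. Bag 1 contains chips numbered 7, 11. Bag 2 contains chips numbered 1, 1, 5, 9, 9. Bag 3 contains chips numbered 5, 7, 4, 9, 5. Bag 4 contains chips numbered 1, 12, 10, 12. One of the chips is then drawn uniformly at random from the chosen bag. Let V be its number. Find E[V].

E[V | bag 1] = (7+11)/2 = 9.
E[V | bag 2] = (1+1+5+9+9)/5 = 5.
E[V | bag 3] = (5+7+4+9+5)/5 = 6.
E[V | bag 4] = (1+12+10+12)/4 = 35/4.
E[V] = (3/8)·(9) + (1/8)·(5) + (1/4)·(6) + (1/4)·(35/4) = 123/16.

123/16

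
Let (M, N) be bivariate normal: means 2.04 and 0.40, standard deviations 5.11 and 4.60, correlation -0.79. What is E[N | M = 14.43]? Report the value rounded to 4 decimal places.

E[N | M=x] = μ_N + ρ(σ_N/σ_M)(x − μ_M) for jointly normal variables.
E[N | M=14.43] = 0.40 + (-0.79)·(4.60/5.11)·(14.43 − (2.04)) = 0.40 + (-0.711155)·(12.39) = -8.4112.

-8.4112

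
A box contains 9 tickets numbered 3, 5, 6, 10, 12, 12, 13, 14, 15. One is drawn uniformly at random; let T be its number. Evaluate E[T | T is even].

54/5

P(T is even) = 5/9.
Σ over the event: 6·1/9 + 10·1/9 + 12·2/9 + 14·1/9 = 6.
E[T | T is even] = (6) / (5/9) = 54/5.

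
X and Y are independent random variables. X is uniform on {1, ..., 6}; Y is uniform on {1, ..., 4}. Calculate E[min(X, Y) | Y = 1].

1

Outcomes with Y = 1: (1,1), (2,1), (3,1), (4,1), (5,1), (6,1), each with probability 1/24.
E[min(X, Y) | Y = 1] = (1 + 1 + 1 + 1 + 1 + 1) / 6 = 1.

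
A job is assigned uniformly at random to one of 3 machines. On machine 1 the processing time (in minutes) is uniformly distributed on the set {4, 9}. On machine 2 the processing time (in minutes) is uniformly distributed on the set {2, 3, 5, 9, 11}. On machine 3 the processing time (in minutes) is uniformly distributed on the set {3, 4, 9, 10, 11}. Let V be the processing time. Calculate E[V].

E[V | machine 1] = (4+9)/2 = 13/2.
E[V | machine 2] = (2+3+5+9+11)/5 = 6.
E[V | machine 3] = (3+4+9+10+11)/5 = 37/5.
E[V] = (1/3)·(13/2) + (1/3)·(6) + (1/3)·(37/5) = 199/30.

199/30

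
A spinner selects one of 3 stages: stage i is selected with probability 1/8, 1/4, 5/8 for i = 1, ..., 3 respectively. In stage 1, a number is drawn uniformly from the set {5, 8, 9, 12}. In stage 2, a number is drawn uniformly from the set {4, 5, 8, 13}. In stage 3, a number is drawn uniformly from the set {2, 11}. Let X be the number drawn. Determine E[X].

7

E[X | stage 1] = (5+8+9+12)/4 = 17/2.
E[X | stage 2] = (4+5+8+13)/4 = 15/2.
E[X | stage 3] = (2+11)/2 = 13/2.
By the law of total expectation,
E[X] = (1/8)·(17/2) + (1/4)·(15/2) + (5/8)·(13/2) = 7.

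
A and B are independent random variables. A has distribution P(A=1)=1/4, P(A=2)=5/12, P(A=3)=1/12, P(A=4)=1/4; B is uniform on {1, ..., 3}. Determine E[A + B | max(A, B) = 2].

P(max(A, B) = 2) = 13/36.
Summing (A+B)·P(x,y) over outcomes with max(A, B) = 2 gives 11/9.
E[A + B | max(A, B) = 2] = (11/9) / (13/36) = 44/13.

44/13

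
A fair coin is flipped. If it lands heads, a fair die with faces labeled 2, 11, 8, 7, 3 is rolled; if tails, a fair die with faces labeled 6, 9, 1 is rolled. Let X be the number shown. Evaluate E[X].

E[X | heads] = (2+11+8+7+3)/5 = 31/5.
E[X | tails] = (6+9+1)/3 = 16/3.
E[X] = (1/2)·(31/5) + (1/2)·(16/3) = 173/30.

173/30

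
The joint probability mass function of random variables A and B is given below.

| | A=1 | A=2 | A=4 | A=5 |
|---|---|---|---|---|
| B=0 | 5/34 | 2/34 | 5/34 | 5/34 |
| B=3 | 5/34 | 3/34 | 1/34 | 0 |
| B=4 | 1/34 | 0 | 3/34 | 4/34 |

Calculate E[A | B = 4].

33/8

P(B = 4) = 4/17.
Σ A·P over the event = 1·(1/34) + 4·(3/34) + 5·(4/34) = 33/34.
E[A | B = 4] = (33/34) / (4/17) = 33/8.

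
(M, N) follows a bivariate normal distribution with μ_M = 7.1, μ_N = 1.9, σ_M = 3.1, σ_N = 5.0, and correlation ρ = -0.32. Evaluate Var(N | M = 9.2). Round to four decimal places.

For a bivariate normal, Var(N | M=x) = σ_N²(1 − ρ²).
Var(N | M=9.2) = (5.0)²·(1 − (-0.32)²) = 25·0.8976 = 22.4400.

22.4400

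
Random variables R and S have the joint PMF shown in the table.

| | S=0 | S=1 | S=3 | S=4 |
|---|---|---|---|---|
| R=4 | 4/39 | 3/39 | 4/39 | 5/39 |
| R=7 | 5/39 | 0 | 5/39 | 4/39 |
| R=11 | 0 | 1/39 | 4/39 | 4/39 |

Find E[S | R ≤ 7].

P(R ≤ 7) = 10/13.
Σ S·P over the event = 0·(4/39) + 1·(3/39) + 3·(4/39) + 4·(5/39) + 0·(5/39) + 3·(5/39) + 4·(4/39) = 22/13.
E[S | R ≤ 7] = (22/13) / (10/13) = 11/5.

11/5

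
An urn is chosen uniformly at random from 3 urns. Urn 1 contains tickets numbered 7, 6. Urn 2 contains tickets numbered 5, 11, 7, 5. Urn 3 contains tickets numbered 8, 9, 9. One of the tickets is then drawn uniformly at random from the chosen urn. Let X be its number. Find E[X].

133/18

E[X | urn 1] = (7+6)/2 = 13/2.
E[X | urn 2] = (5+11+7+5)/4 = 7.
E[X | urn 3] = (8+9+9)/3 = 26/3.
E[X] = (1/3)·(13/2) + (1/3)·(7) + (1/3)·(26/3) = 133/18.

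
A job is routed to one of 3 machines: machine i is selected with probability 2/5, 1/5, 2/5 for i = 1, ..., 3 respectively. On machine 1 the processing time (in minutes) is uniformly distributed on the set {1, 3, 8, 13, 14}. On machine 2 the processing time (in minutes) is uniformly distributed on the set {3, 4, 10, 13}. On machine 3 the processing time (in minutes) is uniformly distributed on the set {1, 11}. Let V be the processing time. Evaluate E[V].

E[V | machine 1] = (1+3+8+13+14)/5 = 39/5.
E[V | machine 2] = (3+4+10+13)/4 = 15/2.
E[V | machine 3] = (1+11)/2 = 6.
E[V] = (2/5)·(39/5) + (1/5)·(15/2) + (2/5)·(6) = 351/50.

351/50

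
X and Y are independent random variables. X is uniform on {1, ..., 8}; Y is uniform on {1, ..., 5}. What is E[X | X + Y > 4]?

P(X + Y > 4) = 17/20.
Summing X·P(x,y) over outcomes with X + Y > 4 gives 17/4.
E[X | X + Y > 4] = (17/4) / (17/20) = 5.

5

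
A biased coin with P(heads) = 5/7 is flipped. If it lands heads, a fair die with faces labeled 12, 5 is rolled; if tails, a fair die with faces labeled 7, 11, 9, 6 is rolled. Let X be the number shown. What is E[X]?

59/7

E[X | heads] = (12+5)/2 = 17/2.
E[X | tails] = (7+11+9+6)/4 = 33/4.
E[X] = (5/7)·(17/2) + (2/7)·(33/4) = 59/7.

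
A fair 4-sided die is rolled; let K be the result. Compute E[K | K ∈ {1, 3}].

P(K ∈ {1, 3}) = 1/2.
Σ over the event: 1·1/4 + 3·1/4 = 1.
E[K | K ∈ {1, 3}] = (1) / (1/2) = 2.

2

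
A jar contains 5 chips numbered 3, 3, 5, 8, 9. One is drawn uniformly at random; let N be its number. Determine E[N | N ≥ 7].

17/2

P(N ≥ 7) = 2/5.
Σ over the event: 8·1/5 + 9·1/5 = 17/5.
E[N | N ≥ 7] = (17/5) / (2/5) = 17/2.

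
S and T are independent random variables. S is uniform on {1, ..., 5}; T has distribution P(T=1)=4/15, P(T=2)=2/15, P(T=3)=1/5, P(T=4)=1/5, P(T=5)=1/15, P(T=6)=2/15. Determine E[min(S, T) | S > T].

P(S > T) = 31/75.
Summing min(S,T)·P(x,y) over outcomes with S > T gives 58/75.
E[min(S, T) | S > T] = (58/75) / (31/75) = 58/31.

58/31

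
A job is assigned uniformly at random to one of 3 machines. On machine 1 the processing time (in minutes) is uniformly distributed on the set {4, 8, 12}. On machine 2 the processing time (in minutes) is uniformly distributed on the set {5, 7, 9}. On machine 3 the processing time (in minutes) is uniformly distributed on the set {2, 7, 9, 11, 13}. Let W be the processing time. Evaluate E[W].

E[W | machine 1] = (4+8+12)/3 = 8.
E[W | machine 2] = (5+7+9)/3 = 7.
E[W | machine 3] = (2+7+9+11+13)/5 = 42/5.
E[W] = (1/3)·(8) + (1/3)·(7) + (1/3)·(42/5) = 39/5.

39/5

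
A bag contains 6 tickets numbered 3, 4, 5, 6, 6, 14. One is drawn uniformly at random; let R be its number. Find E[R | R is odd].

4

P(R is odd) = 1/3.
Σ over the event: 3·1/6 + 5·1/6 = 4/3.
E[R | R is odd] = (4/3) / (1/3) = 4.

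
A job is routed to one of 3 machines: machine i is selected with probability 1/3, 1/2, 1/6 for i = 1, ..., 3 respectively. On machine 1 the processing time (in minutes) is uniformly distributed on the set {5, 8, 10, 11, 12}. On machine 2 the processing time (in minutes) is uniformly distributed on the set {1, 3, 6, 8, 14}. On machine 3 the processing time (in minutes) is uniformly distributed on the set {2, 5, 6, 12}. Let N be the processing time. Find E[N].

877/120

E[N | machine 1] = (5+8+10+11+12)/5 = 46/5.
E[N | machine 2] = (1+3+6+8+14)/5 = 32/5.
E[N | machine 3] = (2+5+6+12)/4 = 25/4.
E[N] = (1/3)·(46/5) + (1/2)·(32/5) + (1/6)·(25/4) = 877/120.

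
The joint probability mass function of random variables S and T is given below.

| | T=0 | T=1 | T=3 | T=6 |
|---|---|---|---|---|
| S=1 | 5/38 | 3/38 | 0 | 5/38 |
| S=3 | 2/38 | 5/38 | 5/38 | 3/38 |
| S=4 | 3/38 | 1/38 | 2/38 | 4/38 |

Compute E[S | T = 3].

23/7

P(T = 3) = 7/38.
Σ S·P over the event = 3·(5/38) + 4·(2/38) = 23/38.
E[S | T = 3] = (23/38) / (7/38) = 23/7.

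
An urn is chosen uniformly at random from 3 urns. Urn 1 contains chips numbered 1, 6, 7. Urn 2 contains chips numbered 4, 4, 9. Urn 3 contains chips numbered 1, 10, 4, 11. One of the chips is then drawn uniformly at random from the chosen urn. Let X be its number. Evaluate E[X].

101/18

E[X | urn 1] = (1+6+7)/3 = 14/3.
E[X | urn 2] = (4+4+9)/3 = 17/3.
E[X | urn 3] = (1+10+4+11)/4 = 13/2.
E[X] = (1/3)·(14/3) + (1/3)·(17/3) + (1/3)·(13/2) = 101/18.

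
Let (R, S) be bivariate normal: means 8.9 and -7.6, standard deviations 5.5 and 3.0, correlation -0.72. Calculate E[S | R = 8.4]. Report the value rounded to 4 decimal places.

-7.4036

For a bivariate normal, E[S | R=x] = μ_S + ρ·(σ_S/σ_R)·(x − μ_R).
E[S | R=8.4] = -7.6 + (-0.72)·(3.0/5.5)·(8.4 − (8.9)) = -7.6 + (-0.39273)·(-0.5) = -7.4036.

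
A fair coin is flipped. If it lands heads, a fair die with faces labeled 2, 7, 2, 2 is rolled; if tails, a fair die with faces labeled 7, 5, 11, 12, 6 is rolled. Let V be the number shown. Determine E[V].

E[V | heads] = (2+7+2+2)/4 = 13/4.
E[V | tails] = (7+5+11+12+6)/5 = 41/5.
E[V] = (1/2)·(13/4) + (1/2)·(41/5) = 229/40.

229/40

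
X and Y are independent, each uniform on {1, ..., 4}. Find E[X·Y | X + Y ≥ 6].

65/6

Outcomes with X + Y ≥ 6: (2,4), (3,3), (3,4), (4,2), (4,3), (4,4), each with probability 1/16.
E[X·Y | X + Y ≥ 6] = (8 + 9 + 12 + 8 + 12 + 16) / 6 = 65/6.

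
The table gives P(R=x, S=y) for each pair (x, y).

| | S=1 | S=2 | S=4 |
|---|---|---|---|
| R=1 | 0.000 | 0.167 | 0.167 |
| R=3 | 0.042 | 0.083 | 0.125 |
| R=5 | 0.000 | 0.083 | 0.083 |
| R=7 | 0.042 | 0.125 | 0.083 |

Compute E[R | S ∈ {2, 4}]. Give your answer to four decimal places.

3.5415

P(S ∈ {2, 4}) = 0.916.
Σ R·P over the event = 1·(0.167) + 1·(0.167) + 3·(0.083) + 3·(0.125) + 5·(0.083) + 5·(0.083) + 7·(0.125) + 7·(0.083) = 3.244.
E[R | S ∈ {2, 4}] = (3.244) / (0.916) = 3.5415.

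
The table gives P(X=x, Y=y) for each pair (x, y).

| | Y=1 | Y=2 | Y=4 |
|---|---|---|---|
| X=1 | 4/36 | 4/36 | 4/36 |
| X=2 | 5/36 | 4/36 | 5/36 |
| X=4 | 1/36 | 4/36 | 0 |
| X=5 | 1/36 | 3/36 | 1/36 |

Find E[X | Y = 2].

43/15

P(Y = 2) = 5/12.
Σ X·P over the event = 1·(4/36) + 2·(4/36) + 4·(4/36) + 5·(3/36) = 43/36.
E[X | Y = 2] = (43/36) / (5/12) = 43/15.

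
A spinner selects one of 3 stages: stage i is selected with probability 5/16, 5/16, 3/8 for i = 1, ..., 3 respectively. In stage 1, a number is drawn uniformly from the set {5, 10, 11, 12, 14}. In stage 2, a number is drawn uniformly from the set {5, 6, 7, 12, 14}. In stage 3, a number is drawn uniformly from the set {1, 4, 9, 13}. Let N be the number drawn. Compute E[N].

273/32

E[N | stage 1] = (5+10+11+12+14)/5 = 52/5.
E[N | stage 2] = (5+6+7+12+14)/5 = 44/5.
E[N | stage 3] = (1+4+9+13)/4 = 27/4.
E[N] = (5/16)·(52/5) + (5/16)·(44/5) + (3/8)·(27/4) = 273/32.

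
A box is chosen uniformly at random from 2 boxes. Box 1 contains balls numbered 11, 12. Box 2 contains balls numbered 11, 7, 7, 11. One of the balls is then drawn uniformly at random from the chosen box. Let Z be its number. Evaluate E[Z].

41/4

E[Z | box 1] = (11+12)/2 = 23/2.
E[Z | box 2] = (11+7+7+11)/4 = 9.
E[Z] = (1/2)·(23/2) + (1/2)·(9) = 41/4.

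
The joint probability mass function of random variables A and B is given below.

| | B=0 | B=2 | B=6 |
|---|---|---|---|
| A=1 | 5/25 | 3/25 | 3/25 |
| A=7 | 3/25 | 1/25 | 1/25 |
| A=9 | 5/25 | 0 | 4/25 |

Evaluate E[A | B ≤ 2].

P(B ≤ 2) = 17/25.
Σ A·P over the event = 1·(5/25) + 1·(3/25) + 7·(3/25) + 7·(1/25) + 9·(5/25) = 81/25.
E[A | B ≤ 2] = (81/25) / (17/25) = 81/17.

81/17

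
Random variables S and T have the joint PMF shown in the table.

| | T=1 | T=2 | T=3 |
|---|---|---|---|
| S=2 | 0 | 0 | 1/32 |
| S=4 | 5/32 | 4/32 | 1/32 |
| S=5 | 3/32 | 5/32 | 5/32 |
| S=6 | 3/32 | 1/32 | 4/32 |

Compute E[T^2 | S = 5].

68/13

P(S = 5) = 13/32.
Σ T^2·P over the event = 1·(3/32) + 4·(5/32) + 9·(5/32) = 17/8.
E[T^2 | S = 5] = (17/8) / (13/32) = 68/13.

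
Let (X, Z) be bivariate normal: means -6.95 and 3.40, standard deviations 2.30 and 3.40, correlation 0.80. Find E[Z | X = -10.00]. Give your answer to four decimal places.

-0.2070

The regression of Z on X has slope ρ·σ_Z/σ_X and passes through (μ_X, μ_Z).
E[Z | X=-10.00] = 3.40 + (0.80)·(3.40/2.30)·(-10.00 − (-6.95)) = 3.40 + (1.18261)·(-3.05) = -0.2070.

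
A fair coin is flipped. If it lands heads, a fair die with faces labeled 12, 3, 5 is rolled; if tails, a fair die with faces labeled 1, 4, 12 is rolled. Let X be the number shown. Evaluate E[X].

37/6

E[X | heads] = (12+3+5)/3 = 20/3.
E[X | tails] = (1+4+12)/3 = 17/3.
E[X] = (1/2)·(20/3) + (1/2)·(17/3) = 37/6.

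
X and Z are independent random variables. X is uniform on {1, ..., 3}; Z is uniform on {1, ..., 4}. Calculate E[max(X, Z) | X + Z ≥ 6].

P(X + Z ≥ 6) = 1/4.
Summing max(X,Z)·P(x,y) over outcomes with X + Z ≥ 6 gives 11/12.
E[max(X, Z) | X + Z ≥ 6] = (11/12) / (1/4) = 11/3.

11/3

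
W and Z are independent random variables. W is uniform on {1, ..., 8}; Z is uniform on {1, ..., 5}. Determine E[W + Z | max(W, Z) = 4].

Outcomes with max(W, Z) = 4: (1,4), (2,4), (3,4), (4,1), (4,2), (4,3), (4,4), each with probability 1/40.
E[W + Z | max(W, Z) = 4] = (5 + 6 + 7 + 5 + 6 + 7 + 8) / 7 = 44/7.

44/7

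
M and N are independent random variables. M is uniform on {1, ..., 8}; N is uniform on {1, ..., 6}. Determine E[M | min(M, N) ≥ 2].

P(min(M, N) ≥ 2) = 35/48.
Summing M·P(x,y) over outcomes with min(M, N) ≥ 2 gives 175/48.
E[M | min(M, N) ≥ 2] = (175/48) / (35/48) = 5.

5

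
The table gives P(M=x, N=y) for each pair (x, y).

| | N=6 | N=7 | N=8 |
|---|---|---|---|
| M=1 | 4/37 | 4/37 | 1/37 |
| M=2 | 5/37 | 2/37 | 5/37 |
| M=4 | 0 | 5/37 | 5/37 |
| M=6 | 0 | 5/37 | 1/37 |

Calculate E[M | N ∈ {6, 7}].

72/25

P(N ∈ {6, 7}) = 25/37.
Summing M·P(M=x,N=y) over the conditioning event gives 72/37.
E[M | N ∈ {6, 7}] = (72/37) / (25/37) = 72/25.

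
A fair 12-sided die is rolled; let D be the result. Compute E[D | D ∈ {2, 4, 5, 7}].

P(D ∈ {2, 4, 5, 7}) = 1/3.
Σ over the event: 2·1/12 + 4·1/12 + 5·1/12 + 7·1/12 = 3/2.
E[D | D ∈ {2, 4, 5, 7}] = (3/2) / (1/3) = 9/2.

9/2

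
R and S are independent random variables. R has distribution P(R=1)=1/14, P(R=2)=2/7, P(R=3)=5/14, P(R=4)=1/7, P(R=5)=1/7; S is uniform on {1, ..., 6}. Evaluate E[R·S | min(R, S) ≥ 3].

33/2

P(min(R, S) ≥ 3) = 3/7.
Summing RS·P(x,y) over outcomes with min(R, S) ≥ 3 gives 99/14.
E[R·S | min(R, S) ≥ 3] = (99/14) / (3/7) = 33/2.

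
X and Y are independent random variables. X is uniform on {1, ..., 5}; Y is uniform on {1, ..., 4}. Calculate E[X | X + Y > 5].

Outcomes with X + Y > 5: (2,4), (3,3), (3,4), (4,2), (4,3), (4,4), (5,1), (5,2), (5,3), (5,4), each with probability 1/20.
E[X | X + Y > 5] = (2 + 3 + 3 + 4 + 4 + 4 + 5 + 5 + 5 + 5) / 10 = 4.

4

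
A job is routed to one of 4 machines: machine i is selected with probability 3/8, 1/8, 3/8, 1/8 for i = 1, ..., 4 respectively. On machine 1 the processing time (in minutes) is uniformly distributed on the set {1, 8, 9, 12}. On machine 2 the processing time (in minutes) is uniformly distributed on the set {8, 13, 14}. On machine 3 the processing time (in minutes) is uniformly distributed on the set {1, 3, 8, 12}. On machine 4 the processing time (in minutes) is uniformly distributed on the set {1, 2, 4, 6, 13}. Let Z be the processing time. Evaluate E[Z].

E[Z | machine 1] = (1+8+9+12)/4 = 15/2.
E[Z | machine 2] = (8+13+14)/3 = 35/3.
E[Z | machine 3] = (1+3+8+12)/4 = 6.
E[Z | machine 4] = (1+2+4+6+13)/5 = 26/5.
E[Z] = (3/8)·(15/2) + (1/8)·(35/3) + (3/8)·(6) + (1/8)·(26/5) = 1721/240.

1721/240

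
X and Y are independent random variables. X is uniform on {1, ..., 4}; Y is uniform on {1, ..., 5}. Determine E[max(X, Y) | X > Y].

Outcomes with X > Y: (2,1), (3,1), (3,2), (4,1), (4,2), (4,3), each with probability 1/20.
E[max(X, Y) | X > Y] = (2 + 3 + 3 + 4 + 4 + 4) / 6 = 10/3.

10/3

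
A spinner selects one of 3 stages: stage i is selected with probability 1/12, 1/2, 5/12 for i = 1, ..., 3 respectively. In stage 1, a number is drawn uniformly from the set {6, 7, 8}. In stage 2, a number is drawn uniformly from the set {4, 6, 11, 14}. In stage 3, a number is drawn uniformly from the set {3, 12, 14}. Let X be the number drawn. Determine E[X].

E[X | stage 1] = (6+7+8)/3 = 7.
E[X | stage 2] = (4+6+11+14)/4 = 35/4.
E[X | stage 3] = (3+12+14)/3 = 29/3.
By the law of total expectation,
E[X] = (1/12)·(7) + (1/2)·(35/4) + (5/12)·(29/3) = 647/72.

647/72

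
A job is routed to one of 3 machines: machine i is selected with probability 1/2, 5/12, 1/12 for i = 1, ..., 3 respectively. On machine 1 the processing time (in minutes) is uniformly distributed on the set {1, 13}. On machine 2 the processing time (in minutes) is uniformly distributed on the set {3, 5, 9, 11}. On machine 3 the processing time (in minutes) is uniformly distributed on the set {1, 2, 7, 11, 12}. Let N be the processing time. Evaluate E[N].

E[N | machine 1] = (1+13)/2 = 7.
E[N | machine 2] = (3+5+9+11)/4 = 7.
E[N | machine 3] = (1+2+7+11+12)/5 = 33/5.
E[N] = (1/2)·(7) + (5/12)·(7) + (1/12)·(33/5) = 209/30.

209/30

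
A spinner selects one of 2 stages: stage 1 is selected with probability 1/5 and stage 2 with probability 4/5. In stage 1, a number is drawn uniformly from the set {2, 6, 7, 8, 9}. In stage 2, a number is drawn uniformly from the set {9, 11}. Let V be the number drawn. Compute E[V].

232/25

E[V | stage 1] = (2+6+7+8+9)/5 = 32/5.
E[V | stage 2] = (9+11)/2 = 10.
By the law of total expectation,
E[V] = (1/5)·(32/5) + (4/5)·(10) = 232/25.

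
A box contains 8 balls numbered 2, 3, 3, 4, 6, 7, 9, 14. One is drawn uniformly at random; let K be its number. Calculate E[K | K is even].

P(K is even) = 1/2.
Σ over the event: 2·1/8 + 4·1/8 + 6·1/8 + 14·1/8 = 13/4.
E[K | K is even] = (13/4) / (1/2) = 13/2.

13/2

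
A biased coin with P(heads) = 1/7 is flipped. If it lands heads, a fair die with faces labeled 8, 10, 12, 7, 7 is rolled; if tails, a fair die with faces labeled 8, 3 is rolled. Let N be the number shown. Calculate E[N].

209/35

E[N | heads] = (8+10+12+7+7)/5 = 44/5.
E[N | tails] = (8+3)/2 = 11/2.
By the law of total expectation,
E[N] = (1/7)·(44/5) + (6/7)·(11/2) = 209/35.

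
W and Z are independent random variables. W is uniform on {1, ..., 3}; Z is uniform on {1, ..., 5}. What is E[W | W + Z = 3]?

3/2

Outcomes with W + Z = 3: (1,2), (2,1), each with probability 1/15.
E[W | W + Z = 3] = (1 + 2) / 2 = 3/2.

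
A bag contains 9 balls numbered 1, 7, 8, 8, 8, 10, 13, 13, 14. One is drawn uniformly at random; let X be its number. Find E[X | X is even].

48/5

P(X is even) = 5/9.
Σ over the event: 8·1/3 + 10·1/9 + 14·1/9 = 16/3.
E[X | X is even] = (16/3) / (5/9) = 48/5.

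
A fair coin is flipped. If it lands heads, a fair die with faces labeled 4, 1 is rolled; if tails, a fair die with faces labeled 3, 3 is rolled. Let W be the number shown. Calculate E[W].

11/4

E[W | heads] = (4+1)/2 = 5/2.
E[W | tails] = (3+3)/2 = 3.
E[W] = (1/2)·(5/2) + (1/2)·(3) = 11/4.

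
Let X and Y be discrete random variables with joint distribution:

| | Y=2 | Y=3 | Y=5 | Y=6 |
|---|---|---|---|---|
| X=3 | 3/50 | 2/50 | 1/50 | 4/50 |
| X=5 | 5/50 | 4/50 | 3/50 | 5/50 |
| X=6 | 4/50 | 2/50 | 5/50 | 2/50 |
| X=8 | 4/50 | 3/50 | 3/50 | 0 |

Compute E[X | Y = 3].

P(Y = 3) = 11/50.
Σ X·P over the event = 3·(2/50) + 5·(4/50) + 6·(2/50) + 8·(3/50) = 31/25.
E[X | Y = 3] = (31/25) / (11/50) = 62/11.

62/11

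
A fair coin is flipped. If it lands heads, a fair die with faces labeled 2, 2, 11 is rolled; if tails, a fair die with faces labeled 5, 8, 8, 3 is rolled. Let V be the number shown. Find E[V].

11/2

E[V | heads] = (2+2+11)/3 = 5.
E[V | tails] = (5+8+8+3)/4 = 6.
E[V] = (1/2)·(5) + (1/2)·(6) = 11/2.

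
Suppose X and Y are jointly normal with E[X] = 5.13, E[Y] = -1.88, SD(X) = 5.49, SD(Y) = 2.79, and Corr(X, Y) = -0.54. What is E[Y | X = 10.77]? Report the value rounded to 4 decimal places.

E[Y | X=x] = μ_Y + ρ(σ_Y/σ_X)(x − μ_X) for jointly normal variables.
E[Y | X=10.77] = -1.88 + (-0.54)·(2.79/5.49)·(10.77 − (5.13)) = -1.88 + (-0.27443)·(5.64) = -3.4278.

-3.4278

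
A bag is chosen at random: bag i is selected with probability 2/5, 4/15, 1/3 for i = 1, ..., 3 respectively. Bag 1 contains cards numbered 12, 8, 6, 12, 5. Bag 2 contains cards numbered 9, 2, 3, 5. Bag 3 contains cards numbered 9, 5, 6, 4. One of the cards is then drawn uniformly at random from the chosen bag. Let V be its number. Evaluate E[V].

E[V | bag 1] = (12+8+6+12+5)/5 = 43/5.
E[V | bag 2] = (9+2+3+5)/4 = 19/4.
E[V | bag 3] = (9+5+6+4)/4 = 6.
E[V] = (2/5)·(43/5) + (4/15)·(19/4) + (1/3)·(6) = 503/75.

503/75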